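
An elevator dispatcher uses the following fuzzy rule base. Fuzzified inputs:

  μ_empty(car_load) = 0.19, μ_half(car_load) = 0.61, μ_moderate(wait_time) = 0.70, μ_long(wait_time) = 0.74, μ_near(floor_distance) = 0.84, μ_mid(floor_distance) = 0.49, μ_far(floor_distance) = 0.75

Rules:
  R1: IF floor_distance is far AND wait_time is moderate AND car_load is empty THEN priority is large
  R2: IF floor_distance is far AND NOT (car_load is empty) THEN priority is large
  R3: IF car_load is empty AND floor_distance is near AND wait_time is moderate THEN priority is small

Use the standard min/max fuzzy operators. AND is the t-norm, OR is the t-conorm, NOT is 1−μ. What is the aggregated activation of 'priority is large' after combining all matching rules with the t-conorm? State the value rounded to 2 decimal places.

R1: far=0.75, moderate=0.70, empty=0.19; AND[min(a, b)] → w = 0.19
R2: far=0.75, ¬empty=1−0.19=0.81; AND[min(a, b)] → w = 0.75
R3: empty=0.19, near=0.84, moderate=0.70; AND[min(a, b)] → w = 0.19
Rules with consequent 'large': {R1, R2} → strengths 0.19, 0.75
Aggregate via t-conorm [max(a, b)]: 0.75

0.75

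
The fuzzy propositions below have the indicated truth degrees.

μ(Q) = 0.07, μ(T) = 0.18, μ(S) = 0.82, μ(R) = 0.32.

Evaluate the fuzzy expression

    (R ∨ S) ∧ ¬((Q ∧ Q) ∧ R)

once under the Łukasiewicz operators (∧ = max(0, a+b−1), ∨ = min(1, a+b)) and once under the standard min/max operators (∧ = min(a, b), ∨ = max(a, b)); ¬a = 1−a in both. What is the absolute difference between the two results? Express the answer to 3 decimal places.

Under Łukasiewicz:
  R ∨ S = min(1, a+b) on (0.32, 0.82) = 1.00
  Q ∧ Q = max(0, a+b−1) on (0.07, 0.07) = 0.00
  (Q ∧ Q) ∧ R = max(0, a+b−1) on (0.00, 0.32) = 0.00
  ¬((Q ∧ Q) ∧ R) = 1 − 0.00 = 1.00
  (R ∨ S) ∧ ¬((Q ∧ Q) ∧ R) = max(0, a+b−1) on (1.00, 1.00) = 1.00
  → value = 1.0000
Under standard min/max:
  R ∨ S = max(a, b) on (0.32, 0.82) = 0.82
  Q ∧ Q = min(a, b) on (0.07, 0.07) = 0.07
  (Q ∧ Q) ∧ R = min(a, b) on (0.07, 0.32) = 0.07
  ¬((Q ∧ Q) ∧ R) = 1 − 0.07 = 0.93
  (R ∨ S) ∧ ¬((Q ∧ Q) ∧ R) = min(a, b) on (0.82, 0.93) = 0.82
  → value = 0.8200
|1.0000 − 0.8200| = 0.180

0.180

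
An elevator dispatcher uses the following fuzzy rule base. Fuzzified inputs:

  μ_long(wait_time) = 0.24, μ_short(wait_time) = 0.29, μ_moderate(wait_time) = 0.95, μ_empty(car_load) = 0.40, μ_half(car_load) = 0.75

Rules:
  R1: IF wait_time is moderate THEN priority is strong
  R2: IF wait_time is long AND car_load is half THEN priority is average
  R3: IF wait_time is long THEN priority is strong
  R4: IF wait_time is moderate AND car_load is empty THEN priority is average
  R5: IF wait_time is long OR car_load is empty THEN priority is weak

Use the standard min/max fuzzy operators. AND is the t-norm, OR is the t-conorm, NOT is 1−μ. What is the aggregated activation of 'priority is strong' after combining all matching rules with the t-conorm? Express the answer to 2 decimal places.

0.95

R1: moderate=0.95 → w = 0.95
R2: long=0.24, half=0.75; AND[min(a, b)] → w = 0.24
R3: long=0.24 → w = 0.24
R4: moderate=0.95, empty=0.40; AND[min(a, b)] → w = 0.40
R5: long=0.24, empty=0.40; OR[max(a, b)] → w = 0.40
Rules with consequent 'strong': {R1, R3} → strengths 0.95, 0.24
Aggregate via t-conorm [max(a, b)]: 0.95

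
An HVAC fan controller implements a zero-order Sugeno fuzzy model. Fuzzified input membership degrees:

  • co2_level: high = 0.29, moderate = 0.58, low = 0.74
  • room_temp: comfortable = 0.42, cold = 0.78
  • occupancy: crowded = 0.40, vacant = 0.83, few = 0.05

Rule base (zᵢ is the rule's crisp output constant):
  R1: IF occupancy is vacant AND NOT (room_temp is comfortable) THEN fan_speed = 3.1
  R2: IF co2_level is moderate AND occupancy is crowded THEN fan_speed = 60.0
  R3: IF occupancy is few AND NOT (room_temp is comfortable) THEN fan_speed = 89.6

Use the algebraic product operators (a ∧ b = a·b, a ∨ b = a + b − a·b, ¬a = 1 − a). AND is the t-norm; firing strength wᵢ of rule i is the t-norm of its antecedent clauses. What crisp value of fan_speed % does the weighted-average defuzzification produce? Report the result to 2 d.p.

24.26

R1 (z=3.1): vacant=0.83, ¬comfortable=1−0.42=0.58; AND[a·b] → w = 0.4814
R2 (z=60.0): moderate=0.58, crowded=0.40; AND[a·b] → w = 0.2320
R3 (z=89.6): few=0.05, ¬comfortable=1−0.42=0.58; AND[a·b] → w = 0.0290
Weighted average = (0.4814·3.1 + 0.2320·60.0 + 0.0290·89.6) / (0.4814 + 0.2320 + 0.0290)
  = 18.0107 / 0.7424 = 24.26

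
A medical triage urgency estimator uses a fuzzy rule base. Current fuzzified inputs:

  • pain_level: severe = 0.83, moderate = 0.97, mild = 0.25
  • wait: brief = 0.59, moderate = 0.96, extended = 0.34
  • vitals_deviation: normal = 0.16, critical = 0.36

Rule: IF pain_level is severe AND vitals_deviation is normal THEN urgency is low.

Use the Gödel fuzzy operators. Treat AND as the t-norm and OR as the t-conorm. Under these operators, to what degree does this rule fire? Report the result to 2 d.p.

0.16

firing strength: severe=0.83, normal=0.16; AND[min(a, b)] → w = 0.16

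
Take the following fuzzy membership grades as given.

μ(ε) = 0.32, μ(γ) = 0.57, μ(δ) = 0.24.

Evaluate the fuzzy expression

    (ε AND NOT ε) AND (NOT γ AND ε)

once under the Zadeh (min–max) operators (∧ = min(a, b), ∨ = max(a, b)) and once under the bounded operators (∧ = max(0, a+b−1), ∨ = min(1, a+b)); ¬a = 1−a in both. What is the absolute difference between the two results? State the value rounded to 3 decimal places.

0.320

Under Zadeh (min–max):
  NOT ε = 1 − 0.32 = 0.68
  ε AND NOT ε = min(a, b) on (0.32, 0.68) = 0.32
  NOT γ = 1 − 0.57 = 0.43
  NOT γ AND ε = min(a, b) on (0.43, 0.32) = 0.32
  (ε AND NOT ε) AND (NOT γ AND ε) = min(a, b) on (0.32, 0.32) = 0.32
  → value = 0.3200
Under bounded:
  NOT ε = 1 − 0.32 = 0.68
  ε AND NOT ε = max(0, a+b−1) on (0.32, 0.68) = 0.00
  NOT γ = 1 − 0.57 = 0.43
  NOT γ AND ε = max(0, a+b−1) on (0.43, 0.32) = 0.00
  (ε AND NOT ε) AND (NOT γ AND ε) = max(0, a+b−1) on (0.00, 0.00) = 0.00
  → value = 0.0000
|0.3200 − 0.0000| = 0.320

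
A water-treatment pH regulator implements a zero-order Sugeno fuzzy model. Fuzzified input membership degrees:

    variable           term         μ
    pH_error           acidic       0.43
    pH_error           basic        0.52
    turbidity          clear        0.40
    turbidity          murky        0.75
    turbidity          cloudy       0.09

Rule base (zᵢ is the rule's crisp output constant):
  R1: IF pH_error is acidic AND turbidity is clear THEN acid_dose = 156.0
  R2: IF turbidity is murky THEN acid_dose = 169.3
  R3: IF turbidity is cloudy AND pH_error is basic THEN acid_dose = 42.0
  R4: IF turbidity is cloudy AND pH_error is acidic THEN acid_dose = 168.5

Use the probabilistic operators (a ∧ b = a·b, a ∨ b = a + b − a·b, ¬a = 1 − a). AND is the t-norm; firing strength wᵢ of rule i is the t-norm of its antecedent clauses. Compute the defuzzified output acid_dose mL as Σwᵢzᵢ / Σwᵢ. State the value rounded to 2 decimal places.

R1 (z=156.0): acidic=0.43, clear=0.40; AND[a·b] → w = 0.1720
R2 (z=169.3): murky=0.75 → w = 0.7500
R3 (z=42.0): cloudy=0.09, basic=0.52; AND[a·b] → w = 0.0468
R4 (z=168.5): cloudy=0.09, acidic=0.43; AND[a·b] → w = 0.0387
Weighted average = (0.1720·156.0 + 0.7500·169.3 + 0.0468·42.0 + 0.0387·168.5) / (0.1720 + 0.7500 + 0.0468 + 0.0387)
  = 162.2936 / 1.0075 = 161.09

161.09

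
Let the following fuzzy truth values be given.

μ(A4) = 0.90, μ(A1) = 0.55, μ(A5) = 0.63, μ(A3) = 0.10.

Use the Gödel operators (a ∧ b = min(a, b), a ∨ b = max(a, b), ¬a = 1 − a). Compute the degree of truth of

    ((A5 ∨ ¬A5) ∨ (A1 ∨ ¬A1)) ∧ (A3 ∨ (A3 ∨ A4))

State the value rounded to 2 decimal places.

0.63

¬A5 = 1 − 0.63 = 0.37
A5 ∨ ¬A5 = max(a, b) on (0.63, 0.37) = 0.63
¬A1 = 1 − 0.55 = 0.45
A1 ∨ ¬A1 = max(a, b) on (0.55, 0.45) = 0.55
(A5 ∨ ¬A5) ∨ (A1 ∨ ¬A1) = max(a, b) on (0.63, 0.55) = 0.63
A3 ∨ A4 = max(a, b) on (0.10, 0.90) = 0.90
A3 ∨ (A3 ∨ A4) = max(a, b) on (0.10, 0.90) = 0.90
((A5 ∨ ¬A5) ∨ (A1 ∨ ¬A1)) ∧ (A3 ∨ (A3 ∨ A4)) = min(a, b) on (0.63, 0.90) = 0.63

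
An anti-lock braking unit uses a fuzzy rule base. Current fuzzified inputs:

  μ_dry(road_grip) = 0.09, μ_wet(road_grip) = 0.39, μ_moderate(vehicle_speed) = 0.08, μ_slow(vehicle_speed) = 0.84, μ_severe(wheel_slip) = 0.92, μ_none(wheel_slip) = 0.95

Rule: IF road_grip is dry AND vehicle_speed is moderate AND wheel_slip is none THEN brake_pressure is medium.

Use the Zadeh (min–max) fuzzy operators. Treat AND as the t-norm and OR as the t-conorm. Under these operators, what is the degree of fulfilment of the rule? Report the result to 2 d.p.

0.08

firing strength: dry=0.09, moderate=0.08, none=0.95; AND[min(a, b)] → w = 0.08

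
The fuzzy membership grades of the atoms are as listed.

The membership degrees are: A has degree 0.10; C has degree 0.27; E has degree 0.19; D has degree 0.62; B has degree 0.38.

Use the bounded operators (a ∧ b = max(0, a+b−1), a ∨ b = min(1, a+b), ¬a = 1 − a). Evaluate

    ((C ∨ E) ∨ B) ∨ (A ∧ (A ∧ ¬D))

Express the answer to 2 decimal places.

0.84

C ∨ E = min(1, a+b) on (0.27, 0.19) = 0.46
(C ∨ E) ∨ B = min(1, a+b) on (0.46, 0.38) = 0.84
¬D = 1 − 0.62 = 0.38
A ∧ ¬D = max(0, a+b−1) on (0.10, 0.38) = 0.00
A ∧ (A ∧ ¬D) = max(0, a+b−1) on (0.10, 0.00) = 0.00
((C ∨ E) ∨ B) ∨ (A ∧ (A ∧ ¬D)) = min(1, a+b) on (0.84, 0.00) = 0.84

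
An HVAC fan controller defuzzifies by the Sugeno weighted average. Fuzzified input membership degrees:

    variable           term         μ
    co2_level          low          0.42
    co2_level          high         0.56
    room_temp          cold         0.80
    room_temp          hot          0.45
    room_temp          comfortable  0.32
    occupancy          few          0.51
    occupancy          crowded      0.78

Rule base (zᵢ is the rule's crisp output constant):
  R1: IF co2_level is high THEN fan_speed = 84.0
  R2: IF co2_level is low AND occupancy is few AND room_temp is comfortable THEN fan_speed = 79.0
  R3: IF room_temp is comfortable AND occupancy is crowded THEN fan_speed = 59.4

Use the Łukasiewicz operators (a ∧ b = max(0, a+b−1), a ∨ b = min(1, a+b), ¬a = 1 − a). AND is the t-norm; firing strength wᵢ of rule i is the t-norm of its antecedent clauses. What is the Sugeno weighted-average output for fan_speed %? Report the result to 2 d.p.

R1 (z=84.0): high=0.56 → w = 0.56
R2 (z=79.0): low=0.42, few=0.51, comfortable=0.32; AND[max(0, a+b−1)] → w = 0.00
R3 (z=59.4): comfortable=0.32, crowded=0.78; AND[max(0, a+b−1)] → w = 0.10
Weighted average = (0.56·84.0 + 0.00·79.0 + 0.10·59.4) / (0.56 + 0.00 + 0.10)
  = 52.9800 / 0.6600 = 80.27

80.27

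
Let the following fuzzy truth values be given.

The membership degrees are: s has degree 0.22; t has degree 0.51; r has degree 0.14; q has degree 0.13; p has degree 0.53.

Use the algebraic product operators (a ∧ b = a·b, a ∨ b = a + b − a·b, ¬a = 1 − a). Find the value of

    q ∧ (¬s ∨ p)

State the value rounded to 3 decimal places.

0.117

¬s = 1 − 0.2200 = 0.7800
¬s ∨ p = a + b − a·b on (0.7800, 0.5300) = 0.8966
q ∧ (¬s ∨ p) = a·b on (0.1300, 0.8966) = 0.1166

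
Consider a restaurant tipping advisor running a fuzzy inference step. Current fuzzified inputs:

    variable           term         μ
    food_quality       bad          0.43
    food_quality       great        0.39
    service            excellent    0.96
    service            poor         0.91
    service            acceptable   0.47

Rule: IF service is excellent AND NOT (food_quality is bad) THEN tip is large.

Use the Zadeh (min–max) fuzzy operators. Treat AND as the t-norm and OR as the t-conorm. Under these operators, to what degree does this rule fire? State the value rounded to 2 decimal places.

firing strength: excellent=0.96, ¬bad=1−0.43=0.57; AND[min(a, b)] → w = 0.57

0.57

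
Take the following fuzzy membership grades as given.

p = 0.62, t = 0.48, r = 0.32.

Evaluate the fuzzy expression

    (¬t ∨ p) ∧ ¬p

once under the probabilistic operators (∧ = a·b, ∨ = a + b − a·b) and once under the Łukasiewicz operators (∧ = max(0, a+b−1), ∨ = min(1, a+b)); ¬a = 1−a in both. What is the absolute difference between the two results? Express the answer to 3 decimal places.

Under probabilistic:
  ¬t = 1 − 0.4800 = 0.5200
  ¬t ∨ p = a + b − a·b on (0.5200, 0.6200) = 0.8176
  ¬p = 1 − 0.6200 = 0.3800
  (¬t ∨ p) ∧ ¬p = a·b on (0.8176, 0.3800) = 0.3107
  → value = 0.3107
Under Łukasiewicz:
  ¬t = 1 − 0.48 = 0.52
  ¬t ∨ p = min(1, a+b) on (0.52, 0.62) = 1.00
  ¬p = 1 − 0.62 = 0.38
  (¬t ∨ p) ∧ ¬p = max(0, a+b−1) on (1.00, 0.38) = 0.38
  → value = 0.3800
|0.3107 − 0.3800| = 0.069

0.069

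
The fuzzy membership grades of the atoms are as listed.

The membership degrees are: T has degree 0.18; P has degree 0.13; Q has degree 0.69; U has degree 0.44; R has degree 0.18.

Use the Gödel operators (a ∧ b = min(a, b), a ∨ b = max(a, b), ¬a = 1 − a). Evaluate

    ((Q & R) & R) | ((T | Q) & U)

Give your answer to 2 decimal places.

Q & R = min(a, b) on (0.69, 0.18) = 0.18
(Q & R) & R = min(a, b) on (0.18, 0.18) = 0.18
T | Q = max(a, b) on (0.18, 0.69) = 0.69
(T | Q) & U = min(a, b) on (0.69, 0.44) = 0.44
((Q & R) & R) | ((T | Q) & U) = max(a, b) on (0.18, 0.44) = 0.44

0.44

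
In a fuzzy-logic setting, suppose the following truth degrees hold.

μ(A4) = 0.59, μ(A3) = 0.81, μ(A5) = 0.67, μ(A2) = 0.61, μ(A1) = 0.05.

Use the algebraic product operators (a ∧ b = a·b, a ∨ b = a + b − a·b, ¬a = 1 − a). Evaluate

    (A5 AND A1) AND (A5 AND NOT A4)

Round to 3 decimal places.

0.009

A5 AND A1 = a·b on (0.6700, 0.0500) = 0.0335
NOT A4 = 1 − 0.5900 = 0.4100
A5 AND NOT A4 = a·b on (0.6700, 0.4100) = 0.2747
(A5 AND A1) AND (A5 AND NOT A4) = a·b on (0.0335, 0.2747) = 0.0092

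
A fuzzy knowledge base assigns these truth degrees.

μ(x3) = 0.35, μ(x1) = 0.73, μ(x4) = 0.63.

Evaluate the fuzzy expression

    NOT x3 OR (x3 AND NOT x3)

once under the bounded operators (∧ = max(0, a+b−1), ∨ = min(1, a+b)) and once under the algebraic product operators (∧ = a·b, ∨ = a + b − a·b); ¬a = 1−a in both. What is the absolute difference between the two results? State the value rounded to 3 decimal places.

0.080

Under bounded:
  NOT x3 = 1 − 0.35 = 0.65
  NOT x3 = 1 − 0.35 = 0.65
  x3 AND NOT x3 = max(0, a+b−1) on (0.35, 0.65) = 0.00
  NOT x3 OR (x3 AND NOT x3) = min(1, a+b) on (0.65, 0.00) = 0.65
  → value = 0.6500
Under algebraic product:
  NOT x3 = 1 − 0.3500 = 0.6500
  NOT x3 = 1 − 0.3500 = 0.6500
  x3 AND NOT x3 = a·b on (0.3500, 0.6500) = 0.2275
  NOT x3 OR (x3 AND NOT x3) = a + b − a·b on (0.6500, 0.2275) = 0.7296
  → value = 0.7296
|0.6500 − 0.7296| = 0.080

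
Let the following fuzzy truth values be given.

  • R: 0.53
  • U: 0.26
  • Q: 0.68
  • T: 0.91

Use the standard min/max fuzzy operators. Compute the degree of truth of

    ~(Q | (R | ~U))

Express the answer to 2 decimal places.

~U = 1 − 0.26 = 0.74
R | ~U = max(a, b) on (0.53, 0.74) = 0.74
Q | (R | ~U) = max(a, b) on (0.68, 0.74) = 0.74
~(Q | (R | ~U)) = 1 − 0.74 = 0.26

0.26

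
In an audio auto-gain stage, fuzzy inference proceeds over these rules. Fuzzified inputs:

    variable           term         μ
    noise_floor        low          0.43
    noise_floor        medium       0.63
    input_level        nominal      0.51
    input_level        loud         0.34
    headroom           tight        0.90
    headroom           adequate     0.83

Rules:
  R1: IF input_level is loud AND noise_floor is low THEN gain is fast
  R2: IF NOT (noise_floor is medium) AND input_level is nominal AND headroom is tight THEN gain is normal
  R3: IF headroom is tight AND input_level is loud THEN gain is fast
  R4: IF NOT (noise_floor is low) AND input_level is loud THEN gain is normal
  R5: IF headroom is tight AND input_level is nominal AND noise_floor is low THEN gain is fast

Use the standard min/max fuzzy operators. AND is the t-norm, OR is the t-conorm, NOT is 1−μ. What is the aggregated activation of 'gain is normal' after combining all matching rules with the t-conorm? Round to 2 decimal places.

R1: loud=0.34, low=0.43; AND[min(a, b)] → w = 0.34
R2: ¬medium=1−0.63=0.37, nominal=0.51, tight=0.90; AND[min(a, b)] → w = 0.37
R3: tight=0.90, loud=0.34; AND[min(a, b)] → w = 0.34
R4: ¬low=1−0.43=0.57, loud=0.34; AND[min(a, b)] → w = 0.34
R5: tight=0.90, nominal=0.51, low=0.43; AND[min(a, b)] → w = 0.43
Rules with consequent 'normal': {R2, R4} → strengths 0.37, 0.34
Aggregate via t-conorm [max(a, b)]: 0.37

0.37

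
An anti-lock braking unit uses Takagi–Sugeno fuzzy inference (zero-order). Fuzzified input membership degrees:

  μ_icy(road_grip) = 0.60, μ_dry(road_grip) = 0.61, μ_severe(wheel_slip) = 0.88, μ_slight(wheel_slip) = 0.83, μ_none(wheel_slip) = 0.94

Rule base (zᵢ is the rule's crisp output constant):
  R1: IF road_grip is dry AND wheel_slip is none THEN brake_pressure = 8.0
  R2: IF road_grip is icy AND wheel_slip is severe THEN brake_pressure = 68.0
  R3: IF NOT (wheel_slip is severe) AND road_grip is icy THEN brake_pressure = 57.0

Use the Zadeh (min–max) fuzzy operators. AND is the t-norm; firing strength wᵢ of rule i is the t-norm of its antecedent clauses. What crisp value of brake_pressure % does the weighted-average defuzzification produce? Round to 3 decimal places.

39.489

R1 (z=8.0): dry=0.61, none=0.94; AND[min(a, b)] → w = 0.61
R2 (z=68.0): icy=0.60, severe=0.88; AND[min(a, b)] → w = 0.60
R3 (z=57.0): ¬severe=1−0.88=0.12, icy=0.60; AND[min(a, b)] → w = 0.12
Weighted average = (0.61·8.0 + 0.60·68.0 + 0.12·57.0) / (0.61 + 0.60 + 0.12)
  = 52.5200 / 1.3300 = 39.489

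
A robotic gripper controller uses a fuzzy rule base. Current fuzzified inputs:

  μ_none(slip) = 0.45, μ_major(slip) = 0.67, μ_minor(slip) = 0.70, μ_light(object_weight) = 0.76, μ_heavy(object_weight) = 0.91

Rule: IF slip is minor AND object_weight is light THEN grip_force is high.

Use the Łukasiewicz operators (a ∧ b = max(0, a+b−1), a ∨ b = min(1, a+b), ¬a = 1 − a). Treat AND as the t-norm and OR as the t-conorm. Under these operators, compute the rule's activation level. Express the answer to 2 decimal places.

firing strength: minor=0.70, light=0.76; AND[max(0, a+b−1)] → w = 0.46

0.46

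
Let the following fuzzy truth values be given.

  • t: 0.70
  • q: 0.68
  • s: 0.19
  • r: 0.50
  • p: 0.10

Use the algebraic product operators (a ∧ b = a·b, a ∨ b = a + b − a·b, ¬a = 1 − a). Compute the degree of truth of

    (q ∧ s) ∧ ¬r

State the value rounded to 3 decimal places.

q ∧ s = a·b on (0.6800, 0.1900) = 0.1292
¬r = 1 − 0.5000 = 0.5000
(q ∧ s) ∧ ¬r = a·b on (0.1292, 0.5000) = 0.0646

0.065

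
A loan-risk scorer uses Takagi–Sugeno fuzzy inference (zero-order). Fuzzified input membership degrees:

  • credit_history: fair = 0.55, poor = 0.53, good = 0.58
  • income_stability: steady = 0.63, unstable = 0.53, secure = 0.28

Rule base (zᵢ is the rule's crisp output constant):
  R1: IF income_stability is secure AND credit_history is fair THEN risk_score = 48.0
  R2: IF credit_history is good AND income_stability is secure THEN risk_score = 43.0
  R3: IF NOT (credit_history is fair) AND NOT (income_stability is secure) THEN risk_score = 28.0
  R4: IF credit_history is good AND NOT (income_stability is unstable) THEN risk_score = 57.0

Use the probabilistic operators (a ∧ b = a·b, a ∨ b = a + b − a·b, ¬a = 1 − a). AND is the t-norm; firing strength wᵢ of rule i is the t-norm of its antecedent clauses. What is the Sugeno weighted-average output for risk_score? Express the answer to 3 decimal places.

42.700

R1 (z=48.0): secure=0.28, fair=0.55; AND[a·b] → w = 0.1540
R2 (z=43.0): good=0.58, secure=0.28; AND[a·b] → w = 0.1624
R3 (z=28.0): ¬fair=1−0.55=0.45, ¬secure=1−0.28=0.72; AND[a·b] → w = 0.3240
R4 (z=57.0): good=0.58, ¬unstable=1−0.53=0.47; AND[a·b] → w = 0.2726
Weighted average = (0.1540·48.0 + 0.1624·43.0 + 0.3240·28.0 + 0.2726·57.0) / (0.1540 + 0.1624 + 0.3240 + 0.2726)
  = 38.9854 / 0.9130 = 42.700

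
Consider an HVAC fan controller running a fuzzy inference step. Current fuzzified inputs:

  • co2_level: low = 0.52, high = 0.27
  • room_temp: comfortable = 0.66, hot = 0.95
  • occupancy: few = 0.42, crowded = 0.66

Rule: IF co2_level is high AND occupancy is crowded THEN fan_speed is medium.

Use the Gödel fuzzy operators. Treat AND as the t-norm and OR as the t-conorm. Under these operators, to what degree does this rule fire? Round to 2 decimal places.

firing strength: high=0.27, crowded=0.66; AND[min(a, b)] → w = 0.27

0.27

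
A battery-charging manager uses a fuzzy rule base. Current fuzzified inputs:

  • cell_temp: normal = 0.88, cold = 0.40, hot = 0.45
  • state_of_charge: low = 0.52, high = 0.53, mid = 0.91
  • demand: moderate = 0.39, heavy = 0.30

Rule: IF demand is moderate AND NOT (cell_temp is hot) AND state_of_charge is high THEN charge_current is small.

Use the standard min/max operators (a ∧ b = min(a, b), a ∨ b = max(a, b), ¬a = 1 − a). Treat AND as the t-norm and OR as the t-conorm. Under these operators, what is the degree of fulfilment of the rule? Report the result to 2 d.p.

firing strength: moderate=0.39, ¬hot=1−0.45=0.55, high=0.53; AND[min(a, b)] → w = 0.39

0.39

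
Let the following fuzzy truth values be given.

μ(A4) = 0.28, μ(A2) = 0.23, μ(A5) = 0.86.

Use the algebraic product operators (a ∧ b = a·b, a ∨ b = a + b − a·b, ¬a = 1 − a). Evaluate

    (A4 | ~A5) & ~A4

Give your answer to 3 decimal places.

0.274

~A5 = 1 − 0.8600 = 0.1400
A4 | ~A5 = a + b − a·b on (0.2800, 0.1400) = 0.3808
~A4 = 1 − 0.2800 = 0.7200
(A4 | ~A5) & ~A4 = a·b on (0.3808, 0.7200) = 0.2742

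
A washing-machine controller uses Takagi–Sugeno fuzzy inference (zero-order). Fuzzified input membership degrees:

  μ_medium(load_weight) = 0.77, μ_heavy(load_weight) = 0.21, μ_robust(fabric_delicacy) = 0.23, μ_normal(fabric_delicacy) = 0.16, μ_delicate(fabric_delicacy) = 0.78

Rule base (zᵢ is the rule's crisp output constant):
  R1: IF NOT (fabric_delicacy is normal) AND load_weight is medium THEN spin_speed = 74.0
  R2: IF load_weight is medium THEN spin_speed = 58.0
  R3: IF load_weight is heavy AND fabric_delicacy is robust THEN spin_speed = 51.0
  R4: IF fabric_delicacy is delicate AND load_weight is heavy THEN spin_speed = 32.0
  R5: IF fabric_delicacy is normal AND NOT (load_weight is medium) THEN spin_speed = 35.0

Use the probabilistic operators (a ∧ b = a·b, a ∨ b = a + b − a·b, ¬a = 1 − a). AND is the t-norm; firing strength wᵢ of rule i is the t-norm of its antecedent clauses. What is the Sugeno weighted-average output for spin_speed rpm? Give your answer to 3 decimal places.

R1 (z=74.0): ¬normal=1−0.16=0.84, medium=0.77; AND[a·b] → w = 0.6468
R2 (z=58.0): medium=0.77 → w = 0.7700
R3 (z=51.0): heavy=0.21, robust=0.23; AND[a·b] → w = 0.0483
R4 (z=32.0): delicate=0.78, heavy=0.21; AND[a·b] → w = 0.1638
R5 (z=35.0): normal=0.16, ¬medium=1−0.77=0.23; AND[a·b] → w = 0.0368
Weighted average = (0.6468·74.0 + 0.7700·58.0 + 0.0483·51.0 + 0.1638·32.0 + 0.0368·35.0) / (0.6468 + 0.7700 + 0.0483 + 0.1638 + 0.0368)
  = 101.5161 / 1.6657 = 60.945

60.945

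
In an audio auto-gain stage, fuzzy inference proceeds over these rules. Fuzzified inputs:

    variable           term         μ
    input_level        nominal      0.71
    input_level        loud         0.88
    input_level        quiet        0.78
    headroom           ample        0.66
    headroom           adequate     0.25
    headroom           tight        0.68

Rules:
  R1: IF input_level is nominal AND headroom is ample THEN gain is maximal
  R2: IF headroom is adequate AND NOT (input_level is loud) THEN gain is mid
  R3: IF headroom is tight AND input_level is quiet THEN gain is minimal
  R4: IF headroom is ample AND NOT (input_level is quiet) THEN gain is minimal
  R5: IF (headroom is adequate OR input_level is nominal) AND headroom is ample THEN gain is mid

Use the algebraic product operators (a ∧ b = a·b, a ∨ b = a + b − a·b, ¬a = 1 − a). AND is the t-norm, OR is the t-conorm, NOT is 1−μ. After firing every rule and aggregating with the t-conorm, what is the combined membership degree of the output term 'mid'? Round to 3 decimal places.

R1: nominal=0.71, ample=0.66; AND[a·b] → w = 0.4686
R2: adequate=0.25, ¬loud=1−0.88=0.12; AND[a·b] → w = 0.0300
R3: tight=0.68, quiet=0.78; AND[a·b] → w = 0.5304
R4: ample=0.66, ¬quiet=1−0.78=0.22; AND[a·b] → w = 0.1452
R5: (adequate=0.25 OR nominal=0.71) = 0.7825; AND[a·b] with ample=0.66 → w = 0.5164
Rules with consequent 'mid': {R2, R5} → strengths 0.0300, 0.5164
Aggregate via t-conorm [a + b − a·b]: 0.5310

0.531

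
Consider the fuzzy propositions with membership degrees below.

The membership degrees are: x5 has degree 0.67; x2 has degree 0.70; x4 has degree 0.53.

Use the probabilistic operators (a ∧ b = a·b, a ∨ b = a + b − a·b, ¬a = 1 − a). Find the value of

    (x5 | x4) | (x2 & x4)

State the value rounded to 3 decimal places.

x5 | x4 = a + b − a·b on (0.6700, 0.5300) = 0.8449
x2 & x4 = a·b on (0.7000, 0.5300) = 0.3710
(x5 | x4) | (x2 & x4) = a + b − a·b on (0.8449, 0.3710) = 0.9024

0.902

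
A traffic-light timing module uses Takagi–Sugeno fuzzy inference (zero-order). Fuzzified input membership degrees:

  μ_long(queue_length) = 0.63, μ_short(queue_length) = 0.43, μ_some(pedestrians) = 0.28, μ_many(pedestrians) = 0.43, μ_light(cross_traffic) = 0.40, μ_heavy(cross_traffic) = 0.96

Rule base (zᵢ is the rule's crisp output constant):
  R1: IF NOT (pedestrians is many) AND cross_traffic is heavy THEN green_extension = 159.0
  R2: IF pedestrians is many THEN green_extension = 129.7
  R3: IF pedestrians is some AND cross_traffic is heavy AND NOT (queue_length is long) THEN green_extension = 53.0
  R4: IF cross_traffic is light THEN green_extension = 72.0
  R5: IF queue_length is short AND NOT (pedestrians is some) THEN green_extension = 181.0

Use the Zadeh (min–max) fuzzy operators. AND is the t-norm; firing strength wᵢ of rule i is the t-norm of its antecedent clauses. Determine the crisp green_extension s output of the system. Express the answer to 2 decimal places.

126.95

R1 (z=159.0): ¬many=1−0.43=0.57, heavy=0.96; AND[min(a, b)] → w = 0.57
R2 (z=129.7): many=0.43 → w = 0.43
R3 (z=53.0): some=0.28, heavy=0.96, ¬long=1−0.63=0.37; AND[min(a, b)] → w = 0.28
R4 (z=72.0): light=0.40 → w = 0.40
R5 (z=181.0): short=0.43, ¬some=1−0.28=0.72; AND[min(a, b)] → w = 0.43
Weighted average = (0.57·159.0 + 0.43·129.7 + 0.28·53.0 + 0.40·72.0 + 0.43·181.0) / (0.57 + 0.43 + 0.28 + 0.40 + 0.43)
  = 267.8710 / 2.1100 = 126.95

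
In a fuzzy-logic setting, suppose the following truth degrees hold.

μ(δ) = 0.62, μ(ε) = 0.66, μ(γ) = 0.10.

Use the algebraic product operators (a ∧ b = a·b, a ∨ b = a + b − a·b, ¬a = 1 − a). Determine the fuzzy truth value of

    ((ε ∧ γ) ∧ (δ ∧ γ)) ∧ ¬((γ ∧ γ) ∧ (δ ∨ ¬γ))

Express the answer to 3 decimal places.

ε ∧ γ = a·b on (0.6600, 0.1000) = 0.0660
δ ∧ γ = a·b on (0.6200, 0.1000) = 0.0620
(ε ∧ γ) ∧ (δ ∧ γ) = a·b on (0.0660, 0.0620) = 0.0041
γ ∧ γ = a·b on (0.1000, 0.1000) = 0.0100
¬γ = 1 − 0.1000 = 0.9000
δ ∨ ¬γ = a + b − a·b on (0.6200, 0.9000) = 0.9620
(γ ∧ γ) ∧ (δ ∨ ¬γ) = a·b on (0.0100, 0.9620) = 0.0096
¬((γ ∧ γ) ∧ (δ ∨ ¬γ)) = 1 − 0.0096 = 0.9904
((ε ∧ γ) ∧ (δ ∧ γ)) ∧ ¬((γ ∧ γ) ∧ (δ ∨ ¬γ)) = a·b on (0.0041, 0.9904) = 0.0041

0.004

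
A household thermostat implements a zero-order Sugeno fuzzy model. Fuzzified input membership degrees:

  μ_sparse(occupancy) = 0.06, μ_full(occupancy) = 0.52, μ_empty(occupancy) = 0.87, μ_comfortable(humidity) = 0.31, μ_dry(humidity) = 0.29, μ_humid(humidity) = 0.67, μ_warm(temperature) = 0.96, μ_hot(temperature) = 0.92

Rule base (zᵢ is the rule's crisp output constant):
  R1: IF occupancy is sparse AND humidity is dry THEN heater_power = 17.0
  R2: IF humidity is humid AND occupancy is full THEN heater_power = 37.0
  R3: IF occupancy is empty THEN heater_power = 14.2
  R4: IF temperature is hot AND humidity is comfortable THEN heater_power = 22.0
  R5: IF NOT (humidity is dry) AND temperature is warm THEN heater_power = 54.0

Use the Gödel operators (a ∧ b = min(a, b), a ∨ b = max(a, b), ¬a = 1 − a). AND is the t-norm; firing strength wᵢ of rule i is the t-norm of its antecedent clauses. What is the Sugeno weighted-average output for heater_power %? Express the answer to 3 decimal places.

R1 (z=17.0): sparse=0.06, dry=0.29; AND[min(a, b)] → w = 0.06
R2 (z=37.0): humid=0.67, full=0.52; AND[min(a, b)] → w = 0.52
R3 (z=14.2): empty=0.87 → w = 0.87
R4 (z=22.0): hot=0.92, comfortable=0.31; AND[min(a, b)] → w = 0.31
R5 (z=54.0): ¬dry=1−0.29=0.71, warm=0.96; AND[min(a, b)] → w = 0.71
Weighted average = (0.06·17.0 + 0.52·37.0 + 0.87·14.2 + 0.31·22.0 + 0.71·54.0) / (0.06 + 0.52 + 0.87 + 0.31 + 0.71)
  = 77.7740 / 2.4700 = 31.487

31.487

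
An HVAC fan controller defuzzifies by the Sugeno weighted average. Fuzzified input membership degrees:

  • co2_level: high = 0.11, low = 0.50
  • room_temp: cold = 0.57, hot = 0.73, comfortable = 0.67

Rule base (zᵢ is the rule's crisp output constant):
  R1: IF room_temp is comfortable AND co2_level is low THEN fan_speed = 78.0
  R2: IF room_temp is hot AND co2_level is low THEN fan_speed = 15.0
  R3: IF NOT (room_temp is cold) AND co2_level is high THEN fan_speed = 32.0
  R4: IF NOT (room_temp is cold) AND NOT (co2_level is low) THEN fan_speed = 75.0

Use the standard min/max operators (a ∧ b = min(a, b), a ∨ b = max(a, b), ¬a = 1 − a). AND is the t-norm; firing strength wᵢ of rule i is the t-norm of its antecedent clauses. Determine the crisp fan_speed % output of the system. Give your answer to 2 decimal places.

53.42

R1 (z=78.0): comfortable=0.67, low=0.50; AND[min(a, b)] → w = 0.50
R2 (z=15.0): hot=0.73, low=0.50; AND[min(a, b)] → w = 0.50
R3 (z=32.0): ¬cold=1−0.57=0.43, high=0.11; AND[min(a, b)] → w = 0.11
R4 (z=75.0): ¬cold=1−0.57=0.43, ¬low=1−0.50=0.50; AND[min(a, b)] → w = 0.43
Weighted average = (0.50·78.0 + 0.50·15.0 + 0.11·32.0 + 0.43·75.0) / (0.50 + 0.50 + 0.11 + 0.43)
  = 82.2700 / 1.5400 = 53.42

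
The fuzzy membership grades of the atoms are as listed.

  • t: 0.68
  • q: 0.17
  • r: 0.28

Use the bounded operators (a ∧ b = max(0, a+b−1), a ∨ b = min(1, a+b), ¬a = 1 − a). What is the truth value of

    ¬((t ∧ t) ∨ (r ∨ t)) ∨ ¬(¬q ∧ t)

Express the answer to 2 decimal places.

t ∧ t = max(0, a+b−1) on (0.68, 0.68) = 0.36
r ∨ t = min(1, a+b) on (0.28, 0.68) = 0.96
(t ∧ t) ∨ (r ∨ t) = min(1, a+b) on (0.36, 0.96) = 1.00
¬((t ∧ t) ∨ (r ∨ t)) = 1 − 1.00 = 0.00
¬q = 1 − 0.17 = 0.83
¬q ∧ t = max(0, a+b−1) on (0.83, 0.68) = 0.51
¬(¬q ∧ t) = 1 − 0.51 = 0.49
¬((t ∧ t) ∨ (r ∨ t)) ∨ ¬(¬q ∧ t) = min(1, a+b) on (0.00, 0.49) = 0.49

0.49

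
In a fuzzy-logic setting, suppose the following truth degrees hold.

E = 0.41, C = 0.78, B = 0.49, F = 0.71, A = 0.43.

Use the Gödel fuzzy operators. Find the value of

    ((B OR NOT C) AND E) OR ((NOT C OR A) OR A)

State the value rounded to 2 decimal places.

NOT C = 1 − 0.78 = 0.22
B OR NOT C = max(a, b) on (0.49, 0.22) = 0.49
(B OR NOT C) AND E = min(a, b) on (0.49, 0.41) = 0.41
NOT C = 1 − 0.78 = 0.22
NOT C OR A = max(a, b) on (0.22, 0.43) = 0.43
(NOT C OR A) OR A = max(a, b) on (0.43, 0.43) = 0.43
((B OR NOT C) AND E) OR ((NOT C OR A) OR A) = max(a, b) on (0.41, 0.43) = 0.43

0.43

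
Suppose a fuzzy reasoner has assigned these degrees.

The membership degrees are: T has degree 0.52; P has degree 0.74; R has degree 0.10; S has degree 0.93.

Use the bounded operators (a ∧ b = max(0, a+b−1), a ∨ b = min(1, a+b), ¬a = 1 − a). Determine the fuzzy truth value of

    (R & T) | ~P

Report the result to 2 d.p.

R & T = max(0, a+b−1) on (0.10, 0.52) = 0.00
~P = 1 − 0.74 = 0.26
(R & T) | ~P = min(1, a+b) on (0.00, 0.26) = 0.26

0.26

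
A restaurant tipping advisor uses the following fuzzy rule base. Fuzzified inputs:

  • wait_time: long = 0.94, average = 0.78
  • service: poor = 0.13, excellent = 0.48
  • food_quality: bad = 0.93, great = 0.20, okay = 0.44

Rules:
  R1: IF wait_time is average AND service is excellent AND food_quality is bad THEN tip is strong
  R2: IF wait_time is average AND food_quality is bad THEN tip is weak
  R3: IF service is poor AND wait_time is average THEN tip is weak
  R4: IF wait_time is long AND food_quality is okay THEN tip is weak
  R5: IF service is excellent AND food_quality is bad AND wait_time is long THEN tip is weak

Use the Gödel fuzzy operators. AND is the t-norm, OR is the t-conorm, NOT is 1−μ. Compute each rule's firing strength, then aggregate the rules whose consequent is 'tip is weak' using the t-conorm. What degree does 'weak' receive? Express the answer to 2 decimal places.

0.78

R1: average=0.78, excellent=0.48, bad=0.93; AND[min(a, b)] → w = 0.48
R2: average=0.78, bad=0.93; AND[min(a, b)] → w = 0.78
R3: poor=0.13, average=0.78; AND[min(a, b)] → w = 0.13
R4: long=0.94, okay=0.44; AND[min(a, b)] → w = 0.44
R5: excellent=0.48, bad=0.93, long=0.94; AND[min(a, b)] → w = 0.48
Rules with consequent 'weak': {R2, R3, R4, R5} → strengths 0.78, 0.13, 0.44, 0.48
Aggregate via t-conorm [max(a, b)]: 0.78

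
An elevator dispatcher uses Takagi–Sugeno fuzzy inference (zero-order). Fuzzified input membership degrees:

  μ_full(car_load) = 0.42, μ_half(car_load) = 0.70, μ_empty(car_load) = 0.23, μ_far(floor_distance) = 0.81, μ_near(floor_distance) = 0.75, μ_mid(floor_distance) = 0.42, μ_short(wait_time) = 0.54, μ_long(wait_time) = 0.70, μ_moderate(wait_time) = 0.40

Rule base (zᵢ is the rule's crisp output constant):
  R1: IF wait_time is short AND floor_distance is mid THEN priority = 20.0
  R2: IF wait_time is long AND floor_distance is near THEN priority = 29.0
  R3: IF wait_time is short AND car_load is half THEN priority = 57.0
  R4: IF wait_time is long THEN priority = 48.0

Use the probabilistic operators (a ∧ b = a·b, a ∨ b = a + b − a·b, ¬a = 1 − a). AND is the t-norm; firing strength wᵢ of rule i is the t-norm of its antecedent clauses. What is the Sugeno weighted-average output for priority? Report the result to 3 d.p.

40.937

R1 (z=20.0): short=0.54, mid=0.42; AND[a·b] → w = 0.2268
R2 (z=29.0): long=0.70, near=0.75; AND[a·b] → w = 0.5250
R3 (z=57.0): short=0.54, half=0.70; AND[a·b] → w = 0.3780
R4 (z=48.0): long=0.70 → w = 0.7000
Weighted average = (0.2268·20.0 + 0.5250·29.0 + 0.3780·57.0 + 0.7000·48.0) / (0.2268 + 0.5250 + 0.3780 + 0.7000)
  = 74.9070 / 1.8298 = 40.937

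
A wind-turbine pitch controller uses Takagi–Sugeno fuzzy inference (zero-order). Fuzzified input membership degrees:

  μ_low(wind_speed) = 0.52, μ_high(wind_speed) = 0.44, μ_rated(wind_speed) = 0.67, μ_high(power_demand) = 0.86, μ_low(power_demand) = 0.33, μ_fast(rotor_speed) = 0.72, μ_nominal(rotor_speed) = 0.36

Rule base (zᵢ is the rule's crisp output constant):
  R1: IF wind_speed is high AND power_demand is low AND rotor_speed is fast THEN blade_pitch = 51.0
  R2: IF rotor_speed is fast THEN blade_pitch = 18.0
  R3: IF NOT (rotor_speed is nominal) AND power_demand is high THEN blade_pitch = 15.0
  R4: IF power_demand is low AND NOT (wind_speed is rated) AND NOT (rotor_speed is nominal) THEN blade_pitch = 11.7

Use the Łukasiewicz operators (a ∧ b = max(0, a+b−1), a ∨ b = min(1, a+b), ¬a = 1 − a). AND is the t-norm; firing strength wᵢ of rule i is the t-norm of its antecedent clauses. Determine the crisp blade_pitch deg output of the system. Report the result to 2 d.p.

16.77

R1 (z=51.0): high=0.44, low=0.33, fast=0.72; AND[max(0, a+b−1)] → w = 0.00
R2 (z=18.0): fast=0.72 → w = 0.72
R3 (z=15.0): ¬nominal=1−0.36=0.64, high=0.86; AND[max(0, a+b−1)] → w = 0.50
R4 (z=11.7): low=0.33, ¬rated=1−0.67=0.33, ¬nominal=1−0.36=0.64; AND[max(0, a+b−1)] → w = 0.00
Weighted average = (0.00·51.0 + 0.72·18.0 + 0.50·15.0 + 0.00·11.7) / (0.00 + 0.72 + 0.50 + 0.00)
  = 20.4600 / 1.2200 = 16.77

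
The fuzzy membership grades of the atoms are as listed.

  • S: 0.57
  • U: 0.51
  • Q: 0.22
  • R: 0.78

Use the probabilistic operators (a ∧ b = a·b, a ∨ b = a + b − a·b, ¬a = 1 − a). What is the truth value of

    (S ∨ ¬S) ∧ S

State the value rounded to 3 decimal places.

0.430

¬S = 1 − 0.5700 = 0.4300
S ∨ ¬S = a + b − a·b on (0.5700, 0.4300) = 0.7549
(S ∨ ¬S) ∧ S = a·b on (0.7549, 0.5700) = 0.4303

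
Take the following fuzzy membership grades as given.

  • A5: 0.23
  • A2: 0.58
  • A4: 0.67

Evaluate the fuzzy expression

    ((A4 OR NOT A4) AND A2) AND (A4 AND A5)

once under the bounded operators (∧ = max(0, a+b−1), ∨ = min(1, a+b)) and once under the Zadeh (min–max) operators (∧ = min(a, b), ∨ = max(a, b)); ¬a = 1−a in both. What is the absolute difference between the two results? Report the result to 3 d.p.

Under bounded:
  NOT A4 = 1 − 0.67 = 0.33
  A4 OR NOT A4 = min(1, a+b) on (0.67, 0.33) = 1.00
  (A4 OR NOT A4) AND A2 = max(0, a+b−1) on (1.00, 0.58) = 0.58
  A4 AND A5 = max(0, a+b−1) on (0.67, 0.23) = 0.00
  ((A4 OR NOT A4) AND A2) AND (A4 AND A5) = max(0, a+b−1) on (0.58, 0.00) = 0.00
  → value = 0.0000
Under Zadeh (min–max):
  NOT A4 = 1 − 0.67 = 0.33
  A4 OR NOT A4 = max(a, b) on (0.67, 0.33) = 0.67
  (A4 OR NOT A4) AND A2 = min(a, b) on (0.67, 0.58) = 0.58
  A4 AND A5 = min(a, b) on (0.67, 0.23) = 0.23
  ((A4 OR NOT A4) AND A2) AND (A4 AND A5) = min(a, b) on (0.58, 0.23) = 0.23
  → value = 0.2300
|0.0000 − 0.2300| = 0.230

0.230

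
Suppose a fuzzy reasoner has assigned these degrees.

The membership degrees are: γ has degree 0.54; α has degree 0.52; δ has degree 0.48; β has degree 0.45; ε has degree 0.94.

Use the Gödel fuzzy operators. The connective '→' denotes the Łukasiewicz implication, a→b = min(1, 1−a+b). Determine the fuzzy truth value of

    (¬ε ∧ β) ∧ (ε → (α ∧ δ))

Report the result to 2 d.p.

0.06

¬ε = 1 − 0.94 = 0.06
¬ε ∧ β = min(a, b) on (0.06, 0.45) = 0.06
α ∧ δ = min(a, b) on (0.52, 0.48) = 0.48
ε → (α ∧ δ)  [Łukasiewicz: min(1, 1−a+b)] with a=0.94, b=0.48 → 0.54
(¬ε ∧ β) ∧ (ε → (α ∧ δ)) = min(a, b) on (0.06, 0.54) = 0.06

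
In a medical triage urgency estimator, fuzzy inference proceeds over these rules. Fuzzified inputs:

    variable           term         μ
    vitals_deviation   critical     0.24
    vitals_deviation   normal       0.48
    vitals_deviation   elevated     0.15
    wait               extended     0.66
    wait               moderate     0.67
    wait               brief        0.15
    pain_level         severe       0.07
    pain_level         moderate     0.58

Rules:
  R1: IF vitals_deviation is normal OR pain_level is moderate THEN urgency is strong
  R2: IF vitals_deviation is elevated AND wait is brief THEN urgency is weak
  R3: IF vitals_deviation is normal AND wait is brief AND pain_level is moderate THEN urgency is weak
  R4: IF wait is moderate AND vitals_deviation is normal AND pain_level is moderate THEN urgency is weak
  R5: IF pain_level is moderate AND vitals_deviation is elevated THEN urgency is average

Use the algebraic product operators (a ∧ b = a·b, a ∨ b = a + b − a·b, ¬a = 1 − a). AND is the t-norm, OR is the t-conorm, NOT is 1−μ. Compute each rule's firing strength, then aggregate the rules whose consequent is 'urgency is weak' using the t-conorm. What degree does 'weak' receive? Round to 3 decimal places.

R1: normal=0.48, moderate=0.58; OR[a + b − a·b] → w = 0.7816
R2: elevated=0.15, brief=0.15; AND[a·b] → w = 0.0225
R3: normal=0.48, brief=0.15, moderate=0.58; AND[a·b] → w = 0.0418
R4: moderate=0.67, normal=0.48, moderate=0.58; AND[a·b] → w = 0.1865
R5: moderate=0.58, elevated=0.15; AND[a·b] → w = 0.0870
Rules with consequent 'weak': {R2, R3, R4} → strengths 0.0225, 0.0418, 0.1865
Aggregate via t-conorm [a + b − a·b]: 0.2380

0.238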